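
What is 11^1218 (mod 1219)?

11^1 ≡ 11 (mod 1219)
11^2 ≡ 11^2 = 121 ≡ 121 (mod 1219)
11^4 ≡ 121^2 = 14641 ≡ 13 (mod 1219)
11^8 ≡ 13^2 = 169 ≡ 169 (mod 1219)
11^16 ≡ 169^2 = 28561 ≡ 524 (mod 1219)
11^32 ≡ 524^2 = 274576 ≡ 301 (mod 1219)
11^64 ≡ 301^2 = 90601 ≡ 395 (mod 1219)
11^128 ≡ 395^2 = 156025 ≡ 1212 (mod 1219)
11^256 ≡ 1212^2 = 1468944 ≡ 49 (mod 1219)
11^512 ≡ 49^2 = 2401 ≡ 1182 (mod 1219)
11^1024 ≡ 1182^2 = 1397124 ≡ 150 (mod 1219)
1218 = 1024 + 128 + 64 + 2 in binary powers of 2.
So 11^1218 ≡ 150 · 1212 · 395 · 121 ≡ 261 (mod 1219).
Since 261 ≠ 1, base 11 is a Fermat witness: 1219 is composite.

261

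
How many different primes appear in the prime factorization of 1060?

1060 = 2^2 · 265
265 = 5 · 53
1060 = 2^2 · 5 · 53, which has 3 distinct prime factors.

3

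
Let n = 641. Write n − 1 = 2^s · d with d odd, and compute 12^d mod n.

641 − 1 = 640 = 2^7 · 5, so d = 5.
12^1 ≡ 12 (mod 641)
12^2 ≡ 12^2 = 144 ≡ 144 (mod 641)
12^4 ≡ 144^2 = 20736 ≡ 224 (mod 641)
5 = 4 + 1 in binary powers of 2.
So 12^5 ≡ 224 · 12 ≡ 124 (mod 641).
Squaring chain: 124 → 633 → 64 → 250 → 323 → 487 → 640; reaches −1, so base 12 does not prove 641 composite.

124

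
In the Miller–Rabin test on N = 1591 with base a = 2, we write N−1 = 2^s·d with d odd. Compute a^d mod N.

156

1591 − 1 = 1590 = 2^1 · 795, so d = 795.
2^1 ≡ 2 (mod 1591)
2^2 ≡ 2^2 = 4 ≡ 4 (mod 1591)
2^4 ≡ 4^2 = 16 ≡ 16 (mod 1591)
2^8 ≡ 16^2 = 256 ≡ 256 (mod 1591)
2^16 ≡ 256^2 = 65536 ≡ 305 (mod 1591)
2^32 ≡ 305^2 = 93025 ≡ 747 (mod 1591)
2^64 ≡ 747^2 = 558009 ≡ 1159 (mod 1591)
2^128 ≡ 1159^2 = 1343281 ≡ 477 (mod 1591)
2^256 ≡ 477^2 = 227529 ≡ 16 (mod 1591)
2^512 ≡ 16^2 = 256 ≡ 256 (mod 1591)
795 = 512 + 256 + 16 + 8 + 2 + 1 in binary powers of 2.
So 2^795 ≡ 256 · 16 · 305 · 256 · 4 · 2 ≡ 156 (mod 1591).
Squaring chain: 156; never reaches −1, so base 2 is a Miller–Rabin witness that 1591 is composite.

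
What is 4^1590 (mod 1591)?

692

4^1 ≡ 4 (mod 1591)
4^2 ≡ 4^2 = 16 ≡ 16 (mod 1591)
4^4 ≡ 16^2 = 256 ≡ 256 (mod 1591)
4^8 ≡ 256^2 = 65536 ≡ 305 (mod 1591)
4^16 ≡ 305^2 = 93025 ≡ 747 (mod 1591)
4^32 ≡ 747^2 = 558009 ≡ 1159 (mod 1591)
4^64 ≡ 1159^2 = 1343281 ≡ 477 (mod 1591)
4^128 ≡ 477^2 = 227529 ≡ 16 (mod 1591)
4^256 ≡ 16^2 = 256 ≡ 256 (mod 1591)
4^512 ≡ 256^2 = 65536 ≡ 305 (mod 1591)
4^1024 ≡ 305^2 = 93025 ≡ 747 (mod 1591)
1590 = 1024 + 512 + 32 + 16 + 4 + 2 in binary powers of 2.
So 4^1590 ≡ 747 · 305 · 1159 · 747 · 256 · 16 ≡ 692 (mod 1591).
Since 692 ≠ 1, base 4 is a Fermat witness: 1591 is composite.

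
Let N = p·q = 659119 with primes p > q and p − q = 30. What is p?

827

Since p = q + 30, we have 659119 = q(q + 30), so q² + 30q − 659119 = 0.
Discriminant: 30² + 4·659119 = 900 + 2636476 = 2637376; √2637376 = 1624.
q = (−30 + 1624)/2 = 797, and p = q + 30 = 827.
Check: 797 · 827 = 659119.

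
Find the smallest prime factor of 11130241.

67

11130241 is odd.
Digit sum 13, not divisible by 3.
Ends in 1: not divisible by 5.
7: 11130241 = 7·1590034 + 3
11: 11130241 = 11·1011840 + 1
13: 11130241 = 13·856172 + 5
17: 11130241 = 17·654720 + 1
19: 11130241 = 19·585802 + 3
23: 11130241 = 23·483923 + 12
29: 11130241 = 29·383801 + 12
31: 11130241 = 31·359040 + 1
37: 11130241 = 37·300817 + 12
41: 11130241 = 41·271469 + 12
43: 11130241 = 43·258842 + 35
47: 11130241 = 47·236813 + 30
53: 11130241 = 53·210004 + 29
59: 11130241 = 59·188648 + 9
61: 11130241 = 61·182462 + 59
67: 11130241 = 67·166123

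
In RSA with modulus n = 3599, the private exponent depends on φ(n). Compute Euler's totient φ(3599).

Factor: 3599 = 59 · 61.
φ(3599) = (59−1) · (61−1) = 58 · 60 = 3480.

3480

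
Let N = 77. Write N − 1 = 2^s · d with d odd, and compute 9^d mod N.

16

77 − 1 = 76 = 2^2 · 19, so d = 19.
9^1 ≡ 9 (mod 77)
9^2 ≡ 9^2 = 81 ≡ 4 (mod 77)
9^4 ≡ 4^2 = 16 ≡ 16 (mod 77)
9^8 ≡ 16^2 = 256 ≡ 25 (mod 77)
9^16 ≡ 25^2 = 625 ≡ 9 (mod 77)
19 = 16 + 2 + 1 in binary powers of 2.
So 9^19 ≡ 9 · 4 · 9 ≡ 16 (mod 77).
Squaring chain: 16 → 25; never reaches −1, so base 9 is a Miller–Rabin witness that 77 is composite.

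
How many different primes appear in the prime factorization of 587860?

6

587860 = 2^2 · 146965
146965 = 5 · 29393
29393 = 7 · 4199
4199 = 13 · 323
323 = 17 · 19
587860 = 2^2 · 5 · 7 · 13 · 17 · 19, which has 6 distinct prime factors.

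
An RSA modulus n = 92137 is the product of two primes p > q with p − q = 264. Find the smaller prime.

199

Since p = q + 264, we have 92137 = q(q + 264), so q² + 264q − 92137 = 0.
Discriminant: 264² + 4·92137 = 69696 + 368548 = 438244; √438244 = 662.
q = (−264 + 662)/2 = 199, and p = q + 264 = 463.
Check: 199 · 463 = 92137.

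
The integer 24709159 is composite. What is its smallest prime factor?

24709159 is odd.
Digit sum 37, not divisible by 3.
Ends in 9: not divisible by 5.
7: 24709159 = 7·3529879 + 6
11: 24709159 = 11·2246287 + 2
13: 24709159 = 13·1900704 + 7
17: 24709159 = 17·1453479 + 16
19: 24709159 = 19·1300482 + 1
23: 24709159 = 23·1074311 + 6
29: 24709159 = 29·852039 + 28
31: 24709159 = 31·797069 + 20
37: 24709159 = 37·667815 + 4
41: 24709159 = 41·602662 + 17
43: 24709159 = 43·574631 + 26
47: 24709159 = 47·525726 + 37
53: 24709159 = 53·466210 + 29
59: 24709159 = 59·418799 + 18
61: 24709159 = 61·405068 + 11
67: 24709159 = 67·368793 + 28
71: 24709159 = 71·348016 + 23
73: 24709159 = 73·338481 + 46
79: 24709159 = 79·312774 + 13
83: 24709159 = 83·297700 + 59
89: 24709159 = 89·277631

89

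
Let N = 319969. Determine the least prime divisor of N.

13

319969 is odd.
Digit sum 37, not divisible by 3.
Ends in 9: not divisible by 5.
7: 319969 = 7·45709 + 6
11: 319969 = 11·29088 + 1
13: 319969 = 13·24613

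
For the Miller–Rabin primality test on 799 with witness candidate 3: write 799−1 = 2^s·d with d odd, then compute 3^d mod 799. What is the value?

686

799 − 1 = 798 = 2^1 · 399, so d = 399.
3^1 ≡ 3 (mod 799)
3^2 ≡ 3^2 = 9 ≡ 9 (mod 799)
3^4 ≡ 9^2 = 81 ≡ 81 (mod 799)
3^8 ≡ 81^2 = 6561 ≡ 169 (mod 799)
3^16 ≡ 169^2 = 28561 ≡ 596 (mod 799)
3^32 ≡ 596^2 = 355216 ≡ 460 (mod 799)
3^64 ≡ 460^2 = 211600 ≡ 664 (mod 799)
3^128 ≡ 664^2 = 440896 ≡ 647 (mod 799)
3^256 ≡ 647^2 = 418609 ≡ 732 (mod 799)
399 = 256 + 128 + 8 + 4 + 2 + 1 in binary powers of 2.
So 3^399 ≡ 732 · 647 · 169 · 81 · 9 · 3 ≡ 686 (mod 799).
Squaring chain: 686; never reaches −1, so base 3 is a Miller–Rabin witness that 799 is composite.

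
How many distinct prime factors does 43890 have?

43890 = 2 · 21945
21945 = 3 · 7315
7315 = 5 · 1463
1463 = 7 · 209
209 = 11 · 19
43890 = 2 · 3 · 5 · 7 · 11 · 19, which has 6 distinct prime factors.

6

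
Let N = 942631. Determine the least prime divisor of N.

942631 is odd.
Digit sum 25, not divisible by 3.
Ends in 1: not divisible by 5.
7: 942631 = 7·134661 + 4
11: 942631 = 11·85693 + 8
13: 942631 = 13·72510 + 1
17: 942631 = 17·55448 + 15
19: 942631 = 19·49612 + 3
23: 942631 = 23·40983 + 22
29: 942631 = 29·32504 + 15
31: 942631 = 31·30407 + 14
37: 942631 = 37·25476 + 19
41: 942631 = 41·22991

41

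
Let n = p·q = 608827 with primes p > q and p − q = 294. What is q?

Since p = q + 294, we have 608827 = q(q + 294), so q² + 294q − 608827 = 0.
Discriminant: 294² + 4·608827 = 86436 + 2435308 = 2521744; √2521744 = 1588.
q = (−294 + 1588)/2 = 647, and p = q + 294 = 941.
Check: 647 · 941 = 608827.

647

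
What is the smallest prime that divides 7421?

7421 is odd.
Digit sum 14, not divisible by 3.
Ends in 1: not divisible by 5.
7: 7421 = 7·1060 + 1
11: 7421 = 11·674 + 7
13: 7421 = 13·570 + 11
17: 7421 = 17·436 + 9
19: 7421 = 19·390 + 11
23: 7421 = 23·322 + 15
29: 7421 = 29·255 + 26
31: 7421 = 31·239 + 12
37: 7421 = 37·200 + 21
41: 7421 = 41·181

41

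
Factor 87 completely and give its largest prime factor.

29

87 = 3 · 29
29 is prime.
So 87 = 3 · 29; the largest prime factor is 29.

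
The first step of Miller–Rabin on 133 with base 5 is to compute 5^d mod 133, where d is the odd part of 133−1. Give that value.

133 − 1 = 132 = 2^2 · 33, so d = 33.
5^1 ≡ 5 (mod 133)
5^2 ≡ 5^2 = 25 ≡ 25 (mod 133)
5^4 ≡ 25^2 = 625 ≡ 93 (mod 133)
5^8 ≡ 93^2 = 8649 ≡ 4 (mod 133)
5^16 ≡ 4^2 = 16 ≡ 16 (mod 133)
5^32 ≡ 16^2 = 256 ≡ 123 (mod 133)
33 = 32 + 1 in binary powers of 2.
So 5^33 ≡ 123 · 5 ≡ 83 (mod 133).
Squaring chain: 83 → 106; never reaches −1, so base 5 is a Miller–Rabin witness that 133 is composite.

83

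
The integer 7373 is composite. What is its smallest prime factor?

73

7373 is odd.
Digit sum 20, not divisible by 3.
Ends in 3: not divisible by 5.
7: 7373 = 7·1053 + 2
11: 7373 = 11·670 + 3
13: 7373 = 13·567 + 2
17: 7373 = 17·433 + 12
19: 7373 = 19·388 + 1
23: 7373 = 23·320 + 13
29: 7373 = 29·254 + 7
31: 7373 = 31·237 + 26
37: 7373 = 37·199 + 10
41: 7373 = 41·179 + 34
43: 7373 = 43·171 + 20
47: 7373 = 47·156 + 41
53: 7373 = 53·139 + 6
59: 7373 = 59·124 + 57
61: 7373 = 61·120 + 53
67: 7373 = 67·110 + 3
71: 7373 = 71·103 + 60
73: 7373 = 73·101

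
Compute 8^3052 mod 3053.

2581

8^1 ≡ 8 (mod 3053)
8^2 ≡ 8^2 = 64 ≡ 64 (mod 3053)
8^4 ≡ 64^2 = 4096 ≡ 1043 (mod 3053)
8^8 ≡ 1043^2 = 1087849 ≡ 981 (mod 3053)
8^16 ≡ 981^2 = 962361 ≡ 666 (mod 3053)
8^32 ≡ 666^2 = 443556 ≡ 871 (mod 3053)
8^64 ≡ 871^2 = 758641 ≡ 1497 (mod 3053)
8^128 ≡ 1497^2 = 2241009 ≡ 107 (mod 3053)
8^256 ≡ 107^2 = 11449 ≡ 2290 (mod 3053)
8^512 ≡ 2290^2 = 5244100 ≡ 2099 (mod 3053)
8^1024 ≡ 2099^2 = 4405801 ≡ 322 (mod 3053)
8^2048 ≡ 322^2 = 103684 ≡ 2935 (mod 3053)
3052 = 2048 + 512 + 256 + 128 + 64 + 32 + 8 + 4 in binary powers of 2.
So 8^3052 ≡ 2935 · 2099 · 2290 · 107 · 1497 · 871 · 981 · 1043 ≡ 2581 (mod 3053).
Since 2581 ≠ 1, base 8 is a Fermat witness: 3053 is composite.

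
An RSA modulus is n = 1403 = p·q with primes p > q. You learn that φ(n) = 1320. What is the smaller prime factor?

φ(n) = (p−1)(q−1) = n − (p+q) + 1, so p + q = 1403 − 1320 + 1 = 84.
p and q are the roots of t² − 84t + 1403 = 0.
Discriminant: 84² − 4·1403 = 7056 − 5612 = 1444; √1444 = 38.
q = (84 − 38)/2 = 23, p = (84 + 38)/2 = 61.
Check: 23 · 61 = 1403.

23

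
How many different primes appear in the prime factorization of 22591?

3

22591 = 19 · 1189
1189 = 29 · 41
22591 = 19 · 29 · 41, which has 3 distinct prime factors.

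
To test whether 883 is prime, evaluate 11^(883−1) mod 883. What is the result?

1

11^1 ≡ 11 (mod 883)
11^2 ≡ 11^2 = 121 ≡ 121 (mod 883)
11^4 ≡ 121^2 = 14641 ≡ 513 (mod 883)
11^8 ≡ 513^2 = 263169 ≡ 35 (mod 883)
11^16 ≡ 35^2 = 1225 ≡ 342 (mod 883)
11^32 ≡ 342^2 = 116964 ≡ 408 (mod 883)
11^64 ≡ 408^2 = 166464 ≡ 460 (mod 883)
11^128 ≡ 460^2 = 211600 ≡ 563 (mod 883)
11^256 ≡ 563^2 = 316969 ≡ 855 (mod 883)
11^512 ≡ 855^2 = 731025 ≡ 784 (mod 883)
882 = 512 + 256 + 64 + 32 + 16 + 2 in binary powers of 2.
So 11^882 ≡ 784 · 855 · 460 · 408 · 342 · 121 ≡ 1 (mod 883).
Since the result is 1, base 11 gives no evidence that 883 is composite.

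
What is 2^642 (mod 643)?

1

2^1 ≡ 2 (mod 643)
2^2 ≡ 2^2 = 4 ≡ 4 (mod 643)
2^4 ≡ 4^2 = 16 ≡ 16 (mod 643)
2^8 ≡ 16^2 = 256 ≡ 256 (mod 643)
2^16 ≡ 256^2 = 65536 ≡ 593 (mod 643)
2^32 ≡ 593^2 = 351649 ≡ 571 (mod 643)
2^64 ≡ 571^2 = 326041 ≡ 40 (mod 643)
2^128 ≡ 40^2 = 1600 ≡ 314 (mod 643)
2^256 ≡ 314^2 = 98596 ≡ 217 (mod 643)
2^512 ≡ 217^2 = 47089 ≡ 150 (mod 643)
642 = 512 + 128 + 2 in binary powers of 2.
So 2^642 ≡ 150 · 314 · 4 ≡ 1 (mod 643).
Since the result is 1, base 2 gives no evidence that 643 is composite.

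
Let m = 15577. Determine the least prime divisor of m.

15577 is odd.
Digit sum 25, not divisible by 3.
Ends in 7: not divisible by 5.
7: 15577 = 7·2225 + 2
11: 15577 = 11·1416 + 1
13: 15577 = 13·1198 + 3
17: 15577 = 17·916 + 5
19: 15577 = 19·819 + 16
23: 15577 = 23·677 + 6
29: 15577 = 29·537 + 4
31: 15577 = 31·502 + 15
37: 15577 = 37·421

37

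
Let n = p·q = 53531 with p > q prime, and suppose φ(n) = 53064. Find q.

φ(n) = (p−1)(q−1) = n − (p+q) + 1, so p + q = 53531 − 53064 + 1 = 468.
p and q are the roots of t² − 468t + 53531 = 0.
Discriminant: 468² − 4·53531 = 219024 − 214124 = 4900; √4900 = 70.
q = (468 − 70)/2 = 199, p = (468 + 70)/2 = 269.
Check: 199 · 269 = 53531.

199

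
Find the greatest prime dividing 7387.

7387 = 83 · 89
89 is prime.
So 7387 = 83 · 89; the largest prime factor is 89.

89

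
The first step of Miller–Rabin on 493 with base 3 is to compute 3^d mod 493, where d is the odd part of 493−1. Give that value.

160

493 − 1 = 492 = 2^2 · 123, so d = 123.
3^1 ≡ 3 (mod 493)
3^2 ≡ 3^2 = 9 ≡ 9 (mod 493)
3^4 ≡ 9^2 = 81 ≡ 81 (mod 493)
3^8 ≡ 81^2 = 6561 ≡ 152 (mod 493)
3^16 ≡ 152^2 = 23104 ≡ 426 (mod 493)
3^32 ≡ 426^2 = 181476 ≡ 52 (mod 493)
3^64 ≡ 52^2 = 2704 ≡ 239 (mod 493)
123 = 64 + 32 + 16 + 8 + 2 + 1 in binary powers of 2.
So 3^123 ≡ 239 · 52 · 426 · 152 · 9 · 3 ≡ 160 (mod 493).
Squaring chain: 160 → 457; never reaches −1, so base 3 is a Miller–Rabin witness that 493 is composite.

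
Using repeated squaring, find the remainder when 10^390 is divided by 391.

10^1 ≡ 10 (mod 391)
10^2 ≡ 10^2 = 100 ≡ 100 (mod 391)
10^4 ≡ 100^2 = 10000 ≡ 225 (mod 391)
10^8 ≡ 225^2 = 50625 ≡ 186 (mod 391)
10^16 ≡ 186^2 = 34596 ≡ 188 (mod 391)
10^32 ≡ 188^2 = 35344 ≡ 154 (mod 391)
10^64 ≡ 154^2 = 23716 ≡ 256 (mod 391)
10^128 ≡ 256^2 = 65536 ≡ 239 (mod 391)
10^256 ≡ 239^2 = 57121 ≡ 35 (mod 391)
390 = 256 + 128 + 4 + 2 in binary powers of 2.
So 10^390 ≡ 35 · 239 · 225 · 100 ≡ 349 (mod 391).
Since 349 ≠ 1, base 10 is a Fermat witness: 391 is composite.

349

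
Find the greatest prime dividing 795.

795 = 3 · 265
265 = 5 · 53
53 is prime.
So 795 = 3 · 5 · 53; the largest prime factor is 53.

53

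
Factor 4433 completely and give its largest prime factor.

31

4433 = 11 · 403
403 = 13 · 31
31 is prime.
So 4433 = 11 · 13 · 31; the largest prime factor is 31.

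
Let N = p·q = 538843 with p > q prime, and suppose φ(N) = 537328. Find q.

569

φ(n) = (p−1)(q−1) = n − (p+q) + 1, so p + q = 538843 − 537328 + 1 = 1516.
p and q are the roots of t² − 1516t + 538843 = 0.
Discriminant: 1516² − 4·538843 = 2298256 − 2155372 = 142884; √142884 = 378.
q = (1516 − 378)/2 = 569, p = (1516 + 378)/2 = 947.
Check: 569 · 947 = 538843.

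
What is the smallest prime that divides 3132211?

73

3132211 is odd.
Digit sum 13, not divisible by 3.
Ends in 1: not divisible by 5.
7: 3132211 = 7·447458 + 5
11: 3132211 = 11·284746 + 5
13: 3132211 = 13·240939 + 4
17: 3132211 = 17·184247 + 12
19: 3132211 = 19·164853 + 4
23: 3132211 = 23·136183 + 2
29: 3132211 = 29·108007 + 8
31: 3132211 = 31·101039 + 2
37: 3132211 = 37·84654 + 13
41: 3132211 = 41·76395 + 16
43: 3132211 = 43·72842 + 5
47: 3132211 = 47·66642 + 37
53: 3132211 = 53·59098 + 17
59: 3132211 = 59·53088 + 19
61: 3132211 = 61·51347 + 44
67: 3132211 = 67·46749 + 28
71: 3132211 = 71·44115 + 46
73: 3132211 = 73·42907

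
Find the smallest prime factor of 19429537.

19429537 is odd.
Digit sum 40, not divisible by 3.
Ends in 7: not divisible by 5.
7: 19429537 = 7·2775648 + 1
11: 19429537 = 11·1766321 + 6
13: 19429537 = 13·1494579 + 10
17: 19429537 = 17·1142913 + 16
19: 19429537 = 19·1022607 + 4
23: 19429537 = 23·844762 + 11
29: 19429537 = 29·669984 + 1
31: 19429537 = 31·626759 + 8
37: 19429537 = 37·525122 + 23
41: 19429537 = 41·473891 + 6
43: 19429537 = 43·451849 + 30
47: 19429537 = 47·413394 + 19
53: 19429537 = 53·366595 + 2
59: 19429537 = 59·329314 + 11
61: 19429537 = 61·318517

61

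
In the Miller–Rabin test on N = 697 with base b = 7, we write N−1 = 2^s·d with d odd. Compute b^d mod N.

697 − 1 = 696 = 2^3 · 87, so d = 87.
7^1 ≡ 7 (mod 697)
7^2 ≡ 7^2 = 49 ≡ 49 (mod 697)
7^4 ≡ 49^2 = 2401 ≡ 310 (mod 697)
7^8 ≡ 310^2 = 96100 ≡ 611 (mod 697)
7^16 ≡ 611^2 = 373321 ≡ 426 (mod 697)
7^32 ≡ 426^2 = 181476 ≡ 256 (mod 697)
7^64 ≡ 256^2 = 65536 ≡ 18 (mod 697)
87 = 64 + 16 + 4 + 2 + 1 in binary powers of 2.
So 7^87 ≡ 18 · 426 · 310 · 49 · 7 ≡ 386 (mod 697).
Squaring chain: 386 → 535 → 455; never reaches −1, so base 7 is a Miller–Rabin witness that 697 is composite.

386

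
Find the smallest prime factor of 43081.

67

43081 is odd.
Digit sum 16, not divisible by 3.
Ends in 1: not divisible by 5.
7: 43081 = 7·6154 + 3
11: 43081 = 11·3916 + 5
13: 43081 = 13·3313 + 12
17: 43081 = 17·2534 + 3
19: 43081 = 19·2267 + 8
23: 43081 = 23·1873 + 2
29: 43081 = 29·1485 + 16
31: 43081 = 31·1389 + 22
37: 43081 = 37·1164 + 13
41: 43081 = 41·1050 + 31
43: 43081 = 43·1001 + 38
47: 43081 = 47·916 + 29
53: 43081 = 53·812 + 45
59: 43081 = 59·730 + 11
61: 43081 = 61·706 + 15
67: 43081 = 67·643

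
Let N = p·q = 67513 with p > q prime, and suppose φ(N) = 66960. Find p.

φ(n) = (p−1)(q−1) = n − (p+q) + 1, so p + q = 67513 − 66960 + 1 = 554.
p and q are the roots of t² − 554t + 67513 = 0.
Discriminant: 554² − 4·67513 = 306916 − 270052 = 36864; √36864 = 192.
q = (554 − 192)/2 = 181, p = (554 + 192)/2 = 373.
Check: 181 · 373 = 67513.

373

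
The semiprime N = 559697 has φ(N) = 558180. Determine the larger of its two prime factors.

φ(n) = (p−1)(q−1) = n − (p+q) + 1, so p + q = 559697 − 558180 + 1 = 1518.
p and q are the roots of t² − 1518t + 559697 = 0.
Discriminant: 1518² − 4·559697 = 2304324 − 2238788 = 65536; √65536 = 256.
q = (1518 − 256)/2 = 631, p = (1518 + 256)/2 = 887.
Check: 631 · 887 = 559697.

887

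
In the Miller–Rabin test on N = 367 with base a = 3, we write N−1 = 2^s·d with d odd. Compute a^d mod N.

367 − 1 = 366 = 2^1 · 183, so d = 183.
3^1 ≡ 3 (mod 367)
3^2 ≡ 3^2 = 9 ≡ 9 (mod 367)
3^4 ≡ 9^2 = 81 ≡ 81 (mod 367)
3^8 ≡ 81^2 = 6561 ≡ 322 (mod 367)
3^16 ≡ 322^2 = 103684 ≡ 190 (mod 367)
3^32 ≡ 190^2 = 36100 ≡ 134 (mod 367)
3^64 ≡ 134^2 = 17956 ≡ 340 (mod 367)
3^128 ≡ 340^2 = 115600 ≡ 362 (mod 367)
183 = 128 + 32 + 16 + 4 + 2 + 1 in binary powers of 2.
So 3^183 ≡ 362 · 134 · 190 · 81 · 9 · 3 ≡ 366 (mod 367).
Since 3^d ≡ 366 (mod 367), base 3 does not prove 367 composite.

366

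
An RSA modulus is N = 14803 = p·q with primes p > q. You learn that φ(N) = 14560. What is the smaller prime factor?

113

φ(n) = (p−1)(q−1) = n − (p+q) + 1, so p + q = 14803 − 14560 + 1 = 244.
p and q are the roots of t² − 244t + 14803 = 0.
Discriminant: 244² − 4·14803 = 59536 − 59212 = 324; √324 = 18.
q = (244 − 18)/2 = 113, p = (244 + 18)/2 = 131.
Check: 113 · 131 = 14803.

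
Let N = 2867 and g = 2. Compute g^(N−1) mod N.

2^1 ≡ 2 (mod 2867)
2^2 ≡ 2^2 = 4 ≡ 4 (mod 2867)
2^4 ≡ 4^2 = 16 ≡ 16 (mod 2867)
2^8 ≡ 16^2 = 256 ≡ 256 (mod 2867)
2^16 ≡ 256^2 = 65536 ≡ 2462 (mod 2867)
2^32 ≡ 2462^2 = 6061444 ≡ 606 (mod 2867)
2^64 ≡ 606^2 = 367236 ≡ 260 (mod 2867)
2^128 ≡ 260^2 = 67600 ≡ 1659 (mod 2867)
2^256 ≡ 1659^2 = 2752281 ≡ 2828 (mod 2867)
2^512 ≡ 2828^2 = 7997584 ≡ 1521 (mod 2867)
2^1024 ≡ 1521^2 = 2313441 ≡ 2639 (mod 2867)
2^2048 ≡ 2639^2 = 6964321 ≡ 378 (mod 2867)
2866 = 2048 + 512 + 256 + 32 + 16 + 2 in binary powers of 2.
So 2^2866 ≡ 378 · 1521 · 2828 · 606 · 2462 · 4 ≡ 1015 (mod 2867).
Since 1015 ≠ 1, base 2 is a Fermat witness: 2867 is composite.

1015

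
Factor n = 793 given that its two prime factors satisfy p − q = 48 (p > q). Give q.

Since p = q + 48, we have 793 = q(q + 48), so q² + 48q − 793 = 0.
Discriminant: 48² + 4·793 = 2304 + 3172 = 5476; √5476 = 74.
q = (−48 + 74)/2 = 13, and p = q + 48 = 61.
Check: 13 · 61 = 793.

13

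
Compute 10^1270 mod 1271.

10^1 ≡ 10 (mod 1271)
10^2 ≡ 10^2 = 100 ≡ 100 (mod 1271)
10^4 ≡ 100^2 = 10000 ≡ 1103 (mod 1271)
10^8 ≡ 1103^2 = 1216609 ≡ 262 (mod 1271)
10^16 ≡ 262^2 = 68644 ≡ 10 (mod 1271)
10^32 ≡ 10^2 = 100 ≡ 100 (mod 1271)
10^64 ≡ 100^2 = 10000 ≡ 1103 (mod 1271)
10^128 ≡ 1103^2 = 1216609 ≡ 262 (mod 1271)
10^256 ≡ 262^2 = 68644 ≡ 10 (mod 1271)
10^512 ≡ 10^2 = 100 ≡ 100 (mod 1271)
10^1024 ≡ 100^2 = 10000 ≡ 1103 (mod 1271)
1270 = 1024 + 128 + 64 + 32 + 16 + 4 + 2 in binary powers of 2.
So 10^1270 ≡ 1103 · 262 · 1103 · 100 · 10 · 1103 · 100 ≡ 780 (mod 1271).
Since 780 ≠ 1, base 10 is a Fermat witness: 1271 is composite.

780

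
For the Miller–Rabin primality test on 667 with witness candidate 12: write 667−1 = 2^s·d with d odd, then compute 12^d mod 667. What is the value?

667 − 1 = 666 = 2^1 · 333, so d = 333.
12^1 ≡ 12 (mod 667)
12^2 ≡ 12^2 = 144 ≡ 144 (mod 667)
12^4 ≡ 144^2 = 20736 ≡ 59 (mod 667)
12^8 ≡ 59^2 = 3481 ≡ 146 (mod 667)
12^16 ≡ 146^2 = 21316 ≡ 639 (mod 667)
12^32 ≡ 639^2 = 408321 ≡ 117 (mod 667)
12^64 ≡ 117^2 = 13689 ≡ 349 (mod 667)
12^128 ≡ 349^2 = 121801 ≡ 407 (mod 667)
12^256 ≡ 407^2 = 165649 ≡ 233 (mod 667)
333 = 256 + 64 + 8 + 4 + 1 in binary powers of 2.
So 12^333 ≡ 233 · 349 · 146 · 59 · 12 ≡ 302 (mod 667).
Squaring chain: 302; never reaches −1, so base 12 is a Miller–Rabin witness that 667 is composite.

302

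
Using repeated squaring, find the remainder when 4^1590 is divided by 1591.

692

4^1 ≡ 4 (mod 1591)
4^2 ≡ 4^2 = 16 ≡ 16 (mod 1591)
4^4 ≡ 16^2 = 256 ≡ 256 (mod 1591)
4^8 ≡ 256^2 = 65536 ≡ 305 (mod 1591)
4^16 ≡ 305^2 = 93025 ≡ 747 (mod 1591)
4^32 ≡ 747^2 = 558009 ≡ 1159 (mod 1591)
4^64 ≡ 1159^2 = 1343281 ≡ 477 (mod 1591)
4^128 ≡ 477^2 = 227529 ≡ 16 (mod 1591)
4^256 ≡ 16^2 = 256 ≡ 256 (mod 1591)
4^512 ≡ 256^2 = 65536 ≡ 305 (mod 1591)
4^1024 ≡ 305^2 = 93025 ≡ 747 (mod 1591)
1590 = 1024 + 512 + 32 + 16 + 4 + 2 in binary powers of 2.
So 4^1590 ≡ 747 · 305 · 1159 · 747 · 256 · 16 ≡ 692 (mod 1591).
Since 692 ≠ 1, base 4 is a Fermat witness: 1591 is composite.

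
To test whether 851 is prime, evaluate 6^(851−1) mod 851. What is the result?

147

6^1 ≡ 6 (mod 851)
6^2 ≡ 6^2 = 36 ≡ 36 (mod 851)
6^4 ≡ 36^2 = 1296 ≡ 445 (mod 851)
6^8 ≡ 445^2 = 198025 ≡ 593 (mod 851)
6^16 ≡ 593^2 = 351649 ≡ 186 (mod 851)
6^32 ≡ 186^2 = 34596 ≡ 556 (mod 851)
6^64 ≡ 556^2 = 309136 ≡ 223 (mod 851)
6^128 ≡ 223^2 = 49729 ≡ 371 (mod 851)
6^256 ≡ 371^2 = 137641 ≡ 630 (mod 851)
6^512 ≡ 630^2 = 396900 ≡ 334 (mod 851)
850 = 512 + 256 + 64 + 16 + 2 in binary powers of 2.
So 6^850 ≡ 334 · 630 · 223 · 186 · 36 ≡ 147 (mod 851).
Since 147 ≠ 1, base 6 is a Fermat witness: 851 is composite.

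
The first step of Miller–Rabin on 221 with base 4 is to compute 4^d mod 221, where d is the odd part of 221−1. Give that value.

221 − 1 = 220 = 2^2 · 55, so d = 55.
4^1 ≡ 4 (mod 221)
4^2 ≡ 4^2 = 16 ≡ 16 (mod 221)
4^4 ≡ 16^2 = 256 ≡ 35 (mod 221)
4^8 ≡ 35^2 = 1225 ≡ 120 (mod 221)
4^16 ≡ 120^2 = 14400 ≡ 35 (mod 221)
4^32 ≡ 35^2 = 1225 ≡ 120 (mod 221)
55 = 32 + 16 + 4 + 2 + 1 in binary powers of 2.
So 4^55 ≡ 120 · 35 · 35 · 16 · 4 ≡ 30 (mod 221).
Squaring chain: 30 → 16; never reaches −1, so base 4 is a Miller–Rabin witness that 221 is composite.

30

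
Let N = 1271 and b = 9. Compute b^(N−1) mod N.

532

9^1 ≡ 9 (mod 1271)
9^2 ≡ 9^2 = 81 ≡ 81 (mod 1271)
9^4 ≡ 81^2 = 6561 ≡ 206 (mod 1271)
9^8 ≡ 206^2 = 42436 ≡ 493 (mod 1271)
9^16 ≡ 493^2 = 243049 ≡ 288 (mod 1271)
9^32 ≡ 288^2 = 82944 ≡ 329 (mod 1271)
9^64 ≡ 329^2 = 108241 ≡ 206 (mod 1271)
9^128 ≡ 206^2 = 42436 ≡ 493 (mod 1271)
9^256 ≡ 493^2 = 243049 ≡ 288 (mod 1271)
9^512 ≡ 288^2 = 82944 ≡ 329 (mod 1271)
9^1024 ≡ 329^2 = 108241 ≡ 206 (mod 1271)
1270 = 1024 + 128 + 64 + 32 + 16 + 4 + 2 in binary powers of 2.
So 9^1270 ≡ 206 · 493 · 206 · 329 · 288 · 206 · 81 ≡ 532 (mod 1271).
Since 532 ≠ 1, base 9 is a Fermat witness: 1271 is composite.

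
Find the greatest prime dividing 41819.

41819 = 19 · 2201
2201 = 31 · 71
71 is prime.
So 41819 = 19 · 31 · 71; the largest prime factor is 71.

71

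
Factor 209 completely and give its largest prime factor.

19

209 = 11 · 19
19 is prime.
So 209 = 11 · 19; the largest prime factor is 19.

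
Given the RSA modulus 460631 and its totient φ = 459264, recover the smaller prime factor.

599

φ(n) = (p−1)(q−1) = n − (p+q) + 1, so p + q = 460631 − 459264 + 1 = 1368.
p and q are the roots of t² − 1368t + 460631 = 0.
Discriminant: 1368² − 4·460631 = 1871424 − 1842524 = 28900; √28900 = 170.
q = (1368 − 170)/2 = 599, p = (1368 + 170)/2 = 769.
Check: 599 · 769 = 460631.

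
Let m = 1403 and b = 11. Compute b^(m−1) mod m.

11^1 ≡ 11 (mod 1403)
11^2 ≡ 11^2 = 121 ≡ 121 (mod 1403)
11^4 ≡ 121^2 = 14641 ≡ 611 (mod 1403)
11^8 ≡ 611^2 = 373321 ≡ 123 (mod 1403)
11^16 ≡ 123^2 = 15129 ≡ 1099 (mod 1403)
11^32 ≡ 1099^2 = 1207801 ≡ 1221 (mod 1403)
11^64 ≡ 1221^2 = 1490841 ≡ 855 (mod 1403)
11^128 ≡ 855^2 = 731025 ≡ 62 (mod 1403)
11^256 ≡ 62^2 = 3844 ≡ 1038 (mod 1403)
11^512 ≡ 1038^2 = 1077444 ≡ 1343 (mod 1403)
11^1024 ≡ 1343^2 = 1803649 ≡ 794 (mod 1403)
1402 = 1024 + 256 + 64 + 32 + 16 + 8 + 2 in binary powers of 2.
So 11^1402 ≡ 794 · 1038 · 855 · 1221 · 1099 · 123 · 121 ≡ 731 (mod 1403).
Since 731 ≠ 1, base 11 is a Fermat witness: 1403 is composite.

731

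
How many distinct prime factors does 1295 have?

1295 = 5 · 259
259 = 7 · 37
1295 = 5 · 7 · 37, which has 3 distinct prime factors.

3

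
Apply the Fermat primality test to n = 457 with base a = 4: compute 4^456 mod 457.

4^1 ≡ 4 (mod 457)
4^2 ≡ 4^2 = 16 ≡ 16 (mod 457)
4^4 ≡ 16^2 = 256 ≡ 256 (mod 457)
4^8 ≡ 256^2 = 65536 ≡ 185 (mod 457)
4^16 ≡ 185^2 = 34225 ≡ 407 (mod 457)
4^32 ≡ 407^2 = 165649 ≡ 215 (mod 457)
4^64 ≡ 215^2 = 46225 ≡ 68 (mod 457)
4^128 ≡ 68^2 = 4624 ≡ 54 (mod 457)
4^256 ≡ 54^2 = 2916 ≡ 174 (mod 457)
456 = 256 + 128 + 64 + 8 in binary powers of 2.
So 4^456 ≡ 174 · 54 · 68 · 185 ≡ 1 (mod 457).
Since the result is 1, base 4 gives no evidence that 457 is composite.

1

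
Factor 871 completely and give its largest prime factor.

67

871 = 13 · 67
67 is prime.
So 871 = 13 · 67; the largest prime factor is 67.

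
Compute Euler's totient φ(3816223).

Factor: 3816223 = 127 · 151 · 199.
φ(3816223) = (127−1) · (151−1) · (199−1) = 126 · 150 · 198 = 3742200.

3742200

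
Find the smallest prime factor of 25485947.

71

25485947 is odd.
Digit sum 44, not divisible by 3.
Ends in 7: not divisible by 5.
7: 25485947 = 7·3640849 + 4
11: 25485947 = 11·2316904 + 3
13: 25485947 = 13·1960457 + 6
17: 25485947 = 17·1499173 + 6
19: 25485947 = 19·1341365 + 12
23: 25485947 = 23·1108084 + 15
29: 25485947 = 29·878825 + 22
31: 25485947 = 31·822127 + 10
37: 25485947 = 37·688809 + 14
41: 25485947 = 41·621608 + 19
43: 25485947 = 43·592696 + 19
47: 25485947 = 47·542254 + 9
53: 25485947 = 53·480866 + 49
59: 25485947 = 59·431965 + 12
61: 25485947 = 61·417802 + 25
67: 25485947 = 67·380387 + 18
71: 25485947 = 71·358957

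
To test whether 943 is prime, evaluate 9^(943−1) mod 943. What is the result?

9^1 ≡ 9 (mod 943)
9^2 ≡ 9^2 = 81 ≡ 81 (mod 943)
9^4 ≡ 81^2 = 6561 ≡ 903 (mod 943)
9^8 ≡ 903^2 = 815409 ≡ 657 (mod 943)
9^16 ≡ 657^2 = 431649 ≡ 698 (mod 943)
9^32 ≡ 698^2 = 487204 ≡ 616 (mod 943)
9^64 ≡ 616^2 = 379456 ≡ 370 (mod 943)
9^128 ≡ 370^2 = 136900 ≡ 165 (mod 943)
9^256 ≡ 165^2 = 27225 ≡ 821 (mod 943)
9^512 ≡ 821^2 = 674041 ≡ 739 (mod 943)
942 = 512 + 256 + 128 + 32 + 8 + 4 + 2 in binary powers of 2.
So 9^942 ≡ 739 · 821 · 165 · 616 · 657 · 903 · 81 ≡ 901 (mod 943).
Since 901 ≠ 1, base 9 is a Fermat witness: 943 is composite.

901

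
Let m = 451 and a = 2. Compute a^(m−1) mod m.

122

2^1 ≡ 2 (mod 451)
2^2 ≡ 2^2 = 4 ≡ 4 (mod 451)
2^4 ≡ 4^2 = 16 ≡ 16 (mod 451)
2^8 ≡ 16^2 = 256 ≡ 256 (mod 451)
2^16 ≡ 256^2 = 65536 ≡ 141 (mod 451)
2^32 ≡ 141^2 = 19881 ≡ 37 (mod 451)
2^64 ≡ 37^2 = 1369 ≡ 16 (mod 451)
2^128 ≡ 16^2 = 256 ≡ 256 (mod 451)
2^256 ≡ 256^2 = 65536 ≡ 141 (mod 451)
450 = 256 + 128 + 64 + 2 in binary powers of 2.
So 2^450 ≡ 141 · 256 · 16 · 4 ≡ 122 (mod 451).
Since 122 ≠ 1, base 2 is a Fermat witness: 451 is composite.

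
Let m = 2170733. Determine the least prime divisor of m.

2170733 is odd.
Digit sum 23, not divisible by 3.
Ends in 3: not divisible by 5.
7: 2170733 = 7·310104 + 5
11: 2170733 = 11·197339 + 4
13: 2170733 = 13·166979 + 6
17: 2170733 = 17·127690 + 3
19: 2170733 = 19·114249 + 2
23: 2170733 = 23·94379 + 16
29: 2170733 = 29·74852 + 25
31: 2170733 = 31·70023 + 20
37: 2170733 = 37·58668 + 17
41: 2170733 = 41·52944 + 29
43: 2170733 = 43·50482 + 7
47: 2170733 = 47·46185 + 38
53: 2170733 = 53·40957 + 12
59: 2170733 = 59·36792 + 5
61: 2170733 = 61·35585 + 48
67: 2170733 = 67·32399

67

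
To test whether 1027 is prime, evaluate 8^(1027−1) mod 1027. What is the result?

168

8^1 ≡ 8 (mod 1027)
8^2 ≡ 8^2 = 64 ≡ 64 (mod 1027)
8^4 ≡ 64^2 = 4096 ≡ 1015 (mod 1027)
8^8 ≡ 1015^2 = 1030225 ≡ 144 (mod 1027)
8^16 ≡ 144^2 = 20736 ≡ 196 (mod 1027)
8^32 ≡ 196^2 = 38416 ≡ 417 (mod 1027)
8^64 ≡ 417^2 = 173889 ≡ 326 (mod 1027)
8^128 ≡ 326^2 = 106276 ≡ 495 (mod 1027)
8^256 ≡ 495^2 = 245025 ≡ 599 (mod 1027)
8^512 ≡ 599^2 = 358801 ≡ 378 (mod 1027)
8^1024 ≡ 378^2 = 142884 ≡ 131 (mod 1027)
1026 = 1024 + 2 in binary powers of 2.
So 8^1026 ≡ 131 · 64 ≡ 168 (mod 1027).
Since 168 ≠ 1, base 8 is a Fermat witness: 1027 is composite.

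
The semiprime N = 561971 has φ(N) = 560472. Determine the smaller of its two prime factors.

φ(n) = (p−1)(q−1) = n − (p+q) + 1, so p + q = 561971 − 560472 + 1 = 1500.
p and q are the roots of t² − 1500t + 561971 = 0.
Discriminant: 1500² − 4·561971 = 2250000 − 2247884 = 2116; √2116 = 46.
q = (1500 − 46)/2 = 727, p = (1500 + 46)/2 = 773.
Check: 727 · 773 = 561971.

727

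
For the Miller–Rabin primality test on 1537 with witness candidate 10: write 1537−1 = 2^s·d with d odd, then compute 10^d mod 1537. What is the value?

1537 − 1 = 1536 = 2^9 · 3, so d = 3.
10^1 ≡ 10 (mod 1537)
10^2 ≡ 10^2 = 100 ≡ 100 (mod 1537)
3 = 2 + 1 in binary powers of 2.
So 10^3 ≡ 100 · 10 ≡ 1000 (mod 1537).
Squaring chain: 1000 → 950 → 281 → 574 → 558 → 890 → 545 → 384 → 1441; never reaches −1, so base 10 is a Miller–Rabin witness that 1537 is composite.

1000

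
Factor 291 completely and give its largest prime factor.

97

291 = 3 · 97
97 is prime.
So 291 = 3 · 97; the largest prime factor is 97.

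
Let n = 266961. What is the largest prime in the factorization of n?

73

266961 = 3 · 88987
88987 = 23 · 3869
3869 = 53 · 73
73 is prime.
So 266961 = 3 · 23 · 53 · 73; the largest prime factor is 73.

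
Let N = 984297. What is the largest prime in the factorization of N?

984297 = 3 · 328099
328099 = 59 · 5561
5561 = 67 · 83
83 is prime.
So 984297 = 3 · 59 · 67 · 83; the largest prime factor is 83.

83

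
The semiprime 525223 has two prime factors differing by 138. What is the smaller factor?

Since p = q + 138, we have 525223 = q(q + 138), so q² + 138q − 525223 = 0.
Discriminant: 138² + 4·525223 = 19044 + 2100892 = 2119936; √2119936 = 1456.
q = (−138 + 1456)/2 = 659, and p = q + 138 = 797.
Check: 659 · 797 = 525223.

659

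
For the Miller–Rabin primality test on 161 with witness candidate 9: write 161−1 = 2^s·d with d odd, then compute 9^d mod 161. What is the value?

123

161 − 1 = 160 = 2^5 · 5, so d = 5.
9^1 ≡ 9 (mod 161)
9^2 ≡ 9^2 = 81 ≡ 81 (mod 161)
9^4 ≡ 81^2 = 6561 ≡ 121 (mod 161)
5 = 4 + 1 in binary powers of 2.
So 9^5 ≡ 121 · 9 ≡ 123 (mod 161).
Squaring chain: 123 → 156 → 25 → 142 → 39; never reaches −1, so base 9 is a Miller–Rabin witness that 161 is composite.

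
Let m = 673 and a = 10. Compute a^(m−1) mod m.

1

10^1 ≡ 10 (mod 673)
10^2 ≡ 10^2 = 100 ≡ 100 (mod 673)
10^4 ≡ 100^2 = 10000 ≡ 578 (mod 673)
10^8 ≡ 578^2 = 334084 ≡ 276 (mod 673)
10^16 ≡ 276^2 = 76176 ≡ 127 (mod 673)
10^32 ≡ 127^2 = 16129 ≡ 650 (mod 673)
10^64 ≡ 650^2 = 422500 ≡ 529 (mod 673)
10^128 ≡ 529^2 = 279841 ≡ 546 (mod 673)
10^256 ≡ 546^2 = 298116 ≡ 650 (mod 673)
10^512 ≡ 650^2 = 422500 ≡ 529 (mod 673)
672 = 512 + 128 + 32 in binary powers of 2.
So 10^672 ≡ 529 · 546 · 650 ≡ 1 (mod 673).
Since the result is 1, base 10 gives no evidence that 673 is composite.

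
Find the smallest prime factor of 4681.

31

4681 is odd.
Digit sum 19, not divisible by 3.
Ends in 1: not divisible by 5.
7: 4681 = 7·668 + 5
11: 4681 = 11·425 + 6
13: 4681 = 13·360 + 1
17: 4681 = 17·275 + 6
19: 4681 = 19·246 + 7
23: 4681 = 23·203 + 12
29: 4681 = 29·161 + 12
31: 4681 = 31·151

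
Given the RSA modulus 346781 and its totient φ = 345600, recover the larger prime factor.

φ(n) = (p−1)(q−1) = n − (p+q) + 1, so p + q = 346781 − 345600 + 1 = 1182.
p and q are the roots of t² − 1182t + 346781 = 0.
Discriminant: 1182² − 4·346781 = 1397124 − 1387124 = 10000; √10000 = 100.
q = (1182 − 100)/2 = 541, p = (1182 + 100)/2 = 641.
Check: 541 · 641 = 346781.

641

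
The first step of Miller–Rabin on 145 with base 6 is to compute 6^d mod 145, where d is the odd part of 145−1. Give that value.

51

145 − 1 = 144 = 2^4 · 9, so d = 9.
6^1 ≡ 6 (mod 145)
6^2 ≡ 6^2 = 36 ≡ 36 (mod 145)
6^4 ≡ 36^2 = 1296 ≡ 136 (mod 145)
6^8 ≡ 136^2 = 18496 ≡ 81 (mod 145)
9 = 8 + 1 in binary powers of 2.
So 6^9 ≡ 81 · 6 ≡ 51 (mod 145).
Squaring chain: 51 → 136 → 81 → 36; never reaches −1, so base 6 is a Miller–Rabin witness that 145 is composite.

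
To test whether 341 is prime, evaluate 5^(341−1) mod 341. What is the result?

5^1 ≡ 5 (mod 341)
5^2 ≡ 5^2 = 25 ≡ 25 (mod 341)
5^4 ≡ 25^2 = 625 ≡ 284 (mod 341)
5^8 ≡ 284^2 = 80656 ≡ 180 (mod 341)
5^16 ≡ 180^2 = 32400 ≡ 5 (mod 341)
5^32 ≡ 5^2 = 25 ≡ 25 (mod 341)
5^64 ≡ 25^2 = 625 ≡ 284 (mod 341)
5^128 ≡ 284^2 = 80656 ≡ 180 (mod 341)
5^256 ≡ 180^2 = 32400 ≡ 5 (mod 341)
340 = 256 + 64 + 16 + 4 in binary powers of 2.
So 5^340 ≡ 5 · 284 · 5 · 284 ≡ 67 (mod 341).
Since 67 ≠ 1, base 5 is a Fermat witness: 341 is composite.

67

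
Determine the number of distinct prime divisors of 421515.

421515 = 3^2 · 46835
46835 = 5 · 9367
9367 = 17 · 551
551 = 19 · 29
421515 = 3^2 · 5 · 17 · 19 · 29, which has 5 distinct prime factors.

5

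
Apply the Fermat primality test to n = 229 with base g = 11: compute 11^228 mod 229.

11^1 ≡ 11 (mod 229)
11^2 ≡ 11^2 = 121 ≡ 121 (mod 229)
11^4 ≡ 121^2 = 14641 ≡ 214 (mod 229)
11^8 ≡ 214^2 = 45796 ≡ 225 (mod 229)
11^16 ≡ 225^2 = 50625 ≡ 16 (mod 229)
11^32 ≡ 16^2 = 256 ≡ 27 (mod 229)
11^64 ≡ 27^2 = 729 ≡ 42 (mod 229)
11^128 ≡ 42^2 = 1764 ≡ 161 (mod 229)
228 = 128 + 64 + 32 + 4 in binary powers of 2.
So 11^228 ≡ 161 · 42 · 27 · 214 ≡ 1 (mod 229).
Since the result is 1, base 11 gives no evidence that 229 is composite.

1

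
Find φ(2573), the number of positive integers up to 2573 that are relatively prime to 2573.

Factor: 2573 = 31 · 83.
φ(2573) = (31−1) · (83−1) = 30 · 82 = 2460.

2460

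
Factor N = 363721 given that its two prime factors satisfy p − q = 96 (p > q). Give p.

Since p = q + 96, we have 363721 = q(q + 96), so q² + 96q − 363721 = 0.
Discriminant: 96² + 4·363721 = 9216 + 1454884 = 1464100; √1464100 = 1210.
q = (−96 + 1210)/2 = 557, and p = q + 96 = 653.
Check: 557 · 653 = 363721.

653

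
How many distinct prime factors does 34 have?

34 = 2 · 17
34 = 2 · 17, which has 2 distinct prime factors.

2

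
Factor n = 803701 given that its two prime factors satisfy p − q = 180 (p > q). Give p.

Since p = q + 180, we have 803701 = q(q + 180), so q² + 180q − 803701 = 0.
Discriminant: 180² + 4·803701 = 32400 + 3214804 = 3247204; √3247204 = 1802.
q = (−180 + 1802)/2 = 811, and p = q + 180 = 991.
Check: 811 · 991 = 803701.

991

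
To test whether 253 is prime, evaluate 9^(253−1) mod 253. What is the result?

9^1 ≡ 9 (mod 253)
9^2 ≡ 9^2 = 81 ≡ 81 (mod 253)
9^4 ≡ 81^2 = 6561 ≡ 236 (mod 253)
9^8 ≡ 236^2 = 55696 ≡ 36 (mod 253)
9^16 ≡ 36^2 = 1296 ≡ 31 (mod 253)
9^32 ≡ 31^2 = 961 ≡ 202 (mod 253)
9^64 ≡ 202^2 = 40804 ≡ 71 (mod 253)
9^128 ≡ 71^2 = 5041 ≡ 234 (mod 253)
252 = 128 + 64 + 32 + 16 + 8 + 4 in binary powers of 2.
So 9^252 ≡ 234 · 71 · 202 · 31 · 36 · 236 ≡ 202 (mod 253).
Since 202 ≠ 1, base 9 is a Fermat witness: 253 is composite.

202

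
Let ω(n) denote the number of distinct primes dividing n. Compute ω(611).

2

611 = 13 · 47
611 = 13 · 47, which has 2 distinct prime factors.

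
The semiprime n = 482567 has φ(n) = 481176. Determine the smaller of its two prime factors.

653

φ(n) = (p−1)(q−1) = n − (p+q) + 1, so p + q = 482567 − 481176 + 1 = 1392.
p and q are the roots of t² − 1392t + 482567 = 0.
Discriminant: 1392² − 4·482567 = 1937664 − 1930268 = 7396; √7396 = 86.
q = (1392 − 86)/2 = 653, p = (1392 + 86)/2 = 739.
Check: 653 · 739 = 482567.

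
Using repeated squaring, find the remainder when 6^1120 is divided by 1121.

517

6^1 ≡ 6 (mod 1121)
6^2 ≡ 6^2 = 36 ≡ 36 (mod 1121)
6^4 ≡ 36^2 = 1296 ≡ 175 (mod 1121)
6^8 ≡ 175^2 = 30625 ≡ 358 (mod 1121)
6^16 ≡ 358^2 = 128164 ≡ 370 (mod 1121)
6^32 ≡ 370^2 = 136900 ≡ 138 (mod 1121)
6^64 ≡ 138^2 = 19044 ≡ 1108 (mod 1121)
6^128 ≡ 1108^2 = 1227664 ≡ 169 (mod 1121)
6^256 ≡ 169^2 = 28561 ≡ 536 (mod 1121)
6^512 ≡ 536^2 = 287296 ≡ 320 (mod 1121)
6^1024 ≡ 320^2 = 102400 ≡ 389 (mod 1121)
1120 = 1024 + 64 + 32 in binary powers of 2.
So 6^1120 ≡ 389 · 1108 · 138 ≡ 517 (mod 1121).
Since 517 ≠ 1, base 6 is a Fermat witness: 1121 is composite.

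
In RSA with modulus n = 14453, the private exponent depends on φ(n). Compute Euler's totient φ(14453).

Factor: 14453 = 97 · 149.
φ(14453) = (97−1) · (149−1) = 96 · 148 = 14208.

14208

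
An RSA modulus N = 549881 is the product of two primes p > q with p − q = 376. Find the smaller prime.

577

Since p = q + 376, we have 549881 = q(q + 376), so q² + 376q − 549881 = 0.
Discriminant: 376² + 4·549881 = 141376 + 2199524 = 2340900; √2340900 = 1530.
q = (−376 + 1530)/2 = 577, and p = q + 376 = 953.
Check: 577 · 953 = 549881.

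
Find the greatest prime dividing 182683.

182683 = 31 · 5893
5893 = 71 · 83
83 is prime.
So 182683 = 31 · 71 · 83; the largest prime factor is 83.

83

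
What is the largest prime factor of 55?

55 = 5 · 11
11 is prime.
So 55 = 5 · 11; the largest prime factor is 11.

11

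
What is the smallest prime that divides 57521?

57521 is odd.
Digit sum 20, not divisible by 3.
Ends in 1: not divisible by 5.
7: 57521 = 7·8217 + 2
11: 57521 = 11·5229 + 2
13: 57521 = 13·4424 + 9
17: 57521 = 17·3383 + 10
19: 57521 = 19·3027 + 8
23: 57521 = 23·2500 + 21
29: 57521 = 29·1983 + 14
31: 57521 = 31·1855 + 16
37: 57521 = 37·1554 + 23
41: 57521 = 41·1402 + 39
43: 57521 = 43·1337 + 30
47: 57521 = 47·1223 + 40
53: 57521 = 53·1085 + 16
59: 57521 = 59·974 + 55
61: 57521 = 61·942 + 59
67: 57521 = 67·858 + 35
71: 57521 = 71·810 + 11
73: 57521 = 73·787 + 70
79: 57521 = 79·728 + 9
83: 57521 = 83·693 + 2
89: 57521 = 89·646 + 27
97: 57521 = 97·593

97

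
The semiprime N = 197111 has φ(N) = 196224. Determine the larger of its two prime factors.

φ(n) = (p−1)(q−1) = n − (p+q) + 1, so p + q = 197111 − 196224 + 1 = 888.
p and q are the roots of t² − 888t + 197111 = 0.
Discriminant: 888² − 4·197111 = 788544 − 788444 = 100; √100 = 10.
q = (888 − 10)/2 = 439, p = (888 + 10)/2 = 449.
Check: 439 · 449 = 197111.

449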